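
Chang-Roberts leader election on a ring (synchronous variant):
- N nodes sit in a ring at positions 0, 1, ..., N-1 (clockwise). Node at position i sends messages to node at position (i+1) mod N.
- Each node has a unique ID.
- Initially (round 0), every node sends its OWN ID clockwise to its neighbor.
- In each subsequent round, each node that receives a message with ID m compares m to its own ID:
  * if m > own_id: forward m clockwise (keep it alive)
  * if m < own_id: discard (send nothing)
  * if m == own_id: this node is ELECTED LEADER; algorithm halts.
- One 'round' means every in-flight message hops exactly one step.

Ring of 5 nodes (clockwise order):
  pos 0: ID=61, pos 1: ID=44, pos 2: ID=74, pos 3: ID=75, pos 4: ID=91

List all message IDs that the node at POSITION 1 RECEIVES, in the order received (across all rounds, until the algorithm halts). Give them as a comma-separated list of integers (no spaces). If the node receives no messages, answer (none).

Round 1: pos1(id44) recv 61: fwd; pos2(id74) recv 44: drop; pos3(id75) recv 74: drop; pos4(id91) recv 75: drop; pos0(id61) recv 91: fwd
Round 2: pos2(id74) recv 61: drop; pos1(id44) recv 91: fwd
Round 3: pos2(id74) recv 91: fwd
Round 4: pos3(id75) recv 91: fwd
Round 5: pos4(id91) recv 91: ELECTED

Answer: 61,91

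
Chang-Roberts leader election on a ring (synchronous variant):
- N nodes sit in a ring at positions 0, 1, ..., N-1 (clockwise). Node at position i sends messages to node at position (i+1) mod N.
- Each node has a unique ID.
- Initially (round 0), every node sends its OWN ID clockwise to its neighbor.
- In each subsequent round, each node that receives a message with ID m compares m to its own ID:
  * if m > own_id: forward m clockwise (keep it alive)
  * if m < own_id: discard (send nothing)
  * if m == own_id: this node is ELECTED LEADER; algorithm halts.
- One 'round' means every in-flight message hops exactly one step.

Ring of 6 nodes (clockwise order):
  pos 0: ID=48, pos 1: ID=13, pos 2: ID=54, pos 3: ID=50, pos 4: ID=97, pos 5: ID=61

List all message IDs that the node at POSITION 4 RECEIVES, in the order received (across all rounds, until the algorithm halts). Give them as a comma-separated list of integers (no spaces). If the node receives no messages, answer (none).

Round 1: pos1(id13) recv 48: fwd; pos2(id54) recv 13: drop; pos3(id50) recv 54: fwd; pos4(id97) recv 50: drop; pos5(id61) recv 97: fwd; pos0(id48) recv 61: fwd
Round 2: pos2(id54) recv 48: drop; pos4(id97) recv 54: drop; pos0(id48) recv 97: fwd; pos1(id13) recv 61: fwd
Round 3: pos1(id13) recv 97: fwd; pos2(id54) recv 61: fwd
Round 4: pos2(id54) recv 97: fwd; pos3(id50) recv 61: fwd
Round 5: pos3(id50) recv 97: fwd; pos4(id97) recv 61: drop
Round 6: pos4(id97) recv 97: ELECTED

Answer: 50,54,61,97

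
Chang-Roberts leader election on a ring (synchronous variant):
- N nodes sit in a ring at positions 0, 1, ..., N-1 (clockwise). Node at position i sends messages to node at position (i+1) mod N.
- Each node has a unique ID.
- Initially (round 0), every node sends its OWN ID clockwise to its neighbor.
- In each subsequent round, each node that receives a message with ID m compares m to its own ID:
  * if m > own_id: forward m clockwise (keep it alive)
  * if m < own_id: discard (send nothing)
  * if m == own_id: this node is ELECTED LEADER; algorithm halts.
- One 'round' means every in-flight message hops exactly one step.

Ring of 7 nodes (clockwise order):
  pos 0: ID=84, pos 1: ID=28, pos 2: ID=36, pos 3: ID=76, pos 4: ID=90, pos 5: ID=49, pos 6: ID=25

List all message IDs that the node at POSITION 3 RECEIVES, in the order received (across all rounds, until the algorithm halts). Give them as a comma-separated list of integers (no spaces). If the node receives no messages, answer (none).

Answer: 36,84,90

Derivation:
Round 1: pos1(id28) recv 84: fwd; pos2(id36) recv 28: drop; pos3(id76) recv 36: drop; pos4(id90) recv 76: drop; pos5(id49) recv 90: fwd; pos6(id25) recv 49: fwd; pos0(id84) recv 25: drop
Round 2: pos2(id36) recv 84: fwd; pos6(id25) recv 90: fwd; pos0(id84) recv 49: drop
Round 3: pos3(id76) recv 84: fwd; pos0(id84) recv 90: fwd
Round 4: pos4(id90) recv 84: drop; pos1(id28) recv 90: fwd
Round 5: pos2(id36) recv 90: fwd
Round 6: pos3(id76) recv 90: fwd
Round 7: pos4(id90) recv 90: ELECTED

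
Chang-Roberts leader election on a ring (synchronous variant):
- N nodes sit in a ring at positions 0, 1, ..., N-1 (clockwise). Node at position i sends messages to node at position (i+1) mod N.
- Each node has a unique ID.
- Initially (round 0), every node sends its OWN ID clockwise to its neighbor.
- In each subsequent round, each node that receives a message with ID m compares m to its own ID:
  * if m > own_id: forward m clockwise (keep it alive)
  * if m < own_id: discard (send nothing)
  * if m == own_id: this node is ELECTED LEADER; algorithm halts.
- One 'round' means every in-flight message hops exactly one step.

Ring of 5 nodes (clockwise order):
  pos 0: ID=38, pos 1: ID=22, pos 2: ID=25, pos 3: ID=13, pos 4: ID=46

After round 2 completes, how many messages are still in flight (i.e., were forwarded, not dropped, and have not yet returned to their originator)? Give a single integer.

Round 1: pos1(id22) recv 38: fwd; pos2(id25) recv 22: drop; pos3(id13) recv 25: fwd; pos4(id46) recv 13: drop; pos0(id38) recv 46: fwd
Round 2: pos2(id25) recv 38: fwd; pos4(id46) recv 25: drop; pos1(id22) recv 46: fwd
After round 2: 2 messages still in flight

Answer: 2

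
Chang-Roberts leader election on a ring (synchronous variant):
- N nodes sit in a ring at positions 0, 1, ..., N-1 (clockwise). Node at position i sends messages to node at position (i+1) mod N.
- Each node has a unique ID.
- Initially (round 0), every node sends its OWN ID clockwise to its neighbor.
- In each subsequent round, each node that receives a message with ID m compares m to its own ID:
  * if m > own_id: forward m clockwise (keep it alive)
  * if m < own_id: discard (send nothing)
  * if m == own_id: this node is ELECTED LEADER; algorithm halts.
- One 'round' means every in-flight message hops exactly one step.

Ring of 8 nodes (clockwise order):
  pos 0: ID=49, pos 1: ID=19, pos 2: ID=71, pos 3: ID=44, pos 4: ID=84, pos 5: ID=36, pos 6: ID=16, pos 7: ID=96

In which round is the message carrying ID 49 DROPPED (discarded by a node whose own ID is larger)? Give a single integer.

Answer: 2

Derivation:
Round 1: pos1(id19) recv 49: fwd; pos2(id71) recv 19: drop; pos3(id44) recv 71: fwd; pos4(id84) recv 44: drop; pos5(id36) recv 84: fwd; pos6(id16) recv 36: fwd; pos7(id96) recv 16: drop; pos0(id49) recv 96: fwd
Round 2: pos2(id71) recv 49: drop; pos4(id84) recv 71: drop; pos6(id16) recv 84: fwd; pos7(id96) recv 36: drop; pos1(id19) recv 96: fwd
Round 3: pos7(id96) recv 84: drop; pos2(id71) recv 96: fwd
Round 4: pos3(id44) recv 96: fwd
Round 5: pos4(id84) recv 96: fwd
Round 6: pos5(id36) recv 96: fwd
Round 7: pos6(id16) recv 96: fwd
Round 8: pos7(id96) recv 96: ELECTED
Message ID 49 originates at pos 0; dropped at pos 2 in round 2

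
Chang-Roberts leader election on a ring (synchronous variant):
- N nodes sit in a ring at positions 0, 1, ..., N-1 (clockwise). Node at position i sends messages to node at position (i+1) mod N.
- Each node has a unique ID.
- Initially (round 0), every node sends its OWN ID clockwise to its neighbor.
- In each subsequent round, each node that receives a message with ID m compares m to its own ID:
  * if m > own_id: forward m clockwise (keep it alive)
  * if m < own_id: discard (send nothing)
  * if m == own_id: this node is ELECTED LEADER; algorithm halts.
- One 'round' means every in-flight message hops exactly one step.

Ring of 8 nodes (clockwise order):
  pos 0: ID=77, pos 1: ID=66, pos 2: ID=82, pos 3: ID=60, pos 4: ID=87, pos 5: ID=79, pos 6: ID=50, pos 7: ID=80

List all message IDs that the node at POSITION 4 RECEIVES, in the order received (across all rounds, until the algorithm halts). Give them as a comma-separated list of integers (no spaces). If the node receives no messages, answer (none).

Answer: 60,82,87

Derivation:
Round 1: pos1(id66) recv 77: fwd; pos2(id82) recv 66: drop; pos3(id60) recv 82: fwd; pos4(id87) recv 60: drop; pos5(id79) recv 87: fwd; pos6(id50) recv 79: fwd; pos7(id80) recv 50: drop; pos0(id77) recv 80: fwd
Round 2: pos2(id82) recv 77: drop; pos4(id87) recv 82: drop; pos6(id50) recv 87: fwd; pos7(id80) recv 79: drop; pos1(id66) recv 80: fwd
Round 3: pos7(id80) recv 87: fwd; pos2(id82) recv 80: drop
Round 4: pos0(id77) recv 87: fwd
Round 5: pos1(id66) recv 87: fwd
Round 6: pos2(id82) recv 87: fwd
Round 7: pos3(id60) recv 87: fwd
Round 8: pos4(id87) recv 87: ELECTED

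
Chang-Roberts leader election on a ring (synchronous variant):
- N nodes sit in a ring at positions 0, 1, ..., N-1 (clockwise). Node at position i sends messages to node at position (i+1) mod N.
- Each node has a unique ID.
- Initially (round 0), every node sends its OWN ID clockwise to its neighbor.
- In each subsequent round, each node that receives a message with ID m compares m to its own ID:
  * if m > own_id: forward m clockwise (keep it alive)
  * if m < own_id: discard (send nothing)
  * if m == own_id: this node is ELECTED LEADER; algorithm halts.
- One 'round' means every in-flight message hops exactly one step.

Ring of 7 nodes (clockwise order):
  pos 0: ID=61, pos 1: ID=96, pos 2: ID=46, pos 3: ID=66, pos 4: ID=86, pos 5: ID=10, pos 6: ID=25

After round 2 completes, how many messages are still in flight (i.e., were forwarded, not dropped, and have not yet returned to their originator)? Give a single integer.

Round 1: pos1(id96) recv 61: drop; pos2(id46) recv 96: fwd; pos3(id66) recv 46: drop; pos4(id86) recv 66: drop; pos5(id10) recv 86: fwd; pos6(id25) recv 10: drop; pos0(id61) recv 25: drop
Round 2: pos3(id66) recv 96: fwd; pos6(id25) recv 86: fwd
After round 2: 2 messages still in flight

Answer: 2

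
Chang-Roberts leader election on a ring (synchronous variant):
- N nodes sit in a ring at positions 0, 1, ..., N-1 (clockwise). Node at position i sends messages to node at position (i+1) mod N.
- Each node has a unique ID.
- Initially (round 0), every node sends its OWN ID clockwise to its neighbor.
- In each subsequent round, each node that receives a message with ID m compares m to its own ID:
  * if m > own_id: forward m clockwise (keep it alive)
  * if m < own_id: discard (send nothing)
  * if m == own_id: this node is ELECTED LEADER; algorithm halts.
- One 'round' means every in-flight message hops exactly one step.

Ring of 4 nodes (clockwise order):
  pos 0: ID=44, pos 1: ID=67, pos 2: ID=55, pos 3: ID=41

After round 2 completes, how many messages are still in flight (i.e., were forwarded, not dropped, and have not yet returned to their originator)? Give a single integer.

Answer: 2

Derivation:
Round 1: pos1(id67) recv 44: drop; pos2(id55) recv 67: fwd; pos3(id41) recv 55: fwd; pos0(id44) recv 41: drop
Round 2: pos3(id41) recv 67: fwd; pos0(id44) recv 55: fwd
After round 2: 2 messages still in flight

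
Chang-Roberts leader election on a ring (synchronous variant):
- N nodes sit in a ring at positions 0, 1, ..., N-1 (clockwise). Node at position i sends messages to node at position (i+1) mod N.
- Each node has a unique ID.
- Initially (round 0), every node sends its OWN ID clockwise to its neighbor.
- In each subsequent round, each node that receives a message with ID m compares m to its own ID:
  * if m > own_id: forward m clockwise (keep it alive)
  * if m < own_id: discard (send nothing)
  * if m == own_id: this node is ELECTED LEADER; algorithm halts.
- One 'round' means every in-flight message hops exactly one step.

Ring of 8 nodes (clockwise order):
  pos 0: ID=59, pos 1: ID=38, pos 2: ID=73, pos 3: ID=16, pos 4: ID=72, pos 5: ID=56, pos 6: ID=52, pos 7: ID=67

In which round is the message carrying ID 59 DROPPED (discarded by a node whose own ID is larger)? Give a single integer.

Round 1: pos1(id38) recv 59: fwd; pos2(id73) recv 38: drop; pos3(id16) recv 73: fwd; pos4(id72) recv 16: drop; pos5(id56) recv 72: fwd; pos6(id52) recv 56: fwd; pos7(id67) recv 52: drop; pos0(id59) recv 67: fwd
Round 2: pos2(id73) recv 59: drop; pos4(id72) recv 73: fwd; pos6(id52) recv 72: fwd; pos7(id67) recv 56: drop; pos1(id38) recv 67: fwd
Round 3: pos5(id56) recv 73: fwd; pos7(id67) recv 72: fwd; pos2(id73) recv 67: drop
Round 4: pos6(id52) recv 73: fwd; pos0(id59) recv 72: fwd
Round 5: pos7(id67) recv 73: fwd; pos1(id38) recv 72: fwd
Round 6: pos0(id59) recv 73: fwd; pos2(id73) recv 72: drop
Round 7: pos1(id38) recv 73: fwd
Round 8: pos2(id73) recv 73: ELECTED
Message ID 59 originates at pos 0; dropped at pos 2 in round 2

Answer: 2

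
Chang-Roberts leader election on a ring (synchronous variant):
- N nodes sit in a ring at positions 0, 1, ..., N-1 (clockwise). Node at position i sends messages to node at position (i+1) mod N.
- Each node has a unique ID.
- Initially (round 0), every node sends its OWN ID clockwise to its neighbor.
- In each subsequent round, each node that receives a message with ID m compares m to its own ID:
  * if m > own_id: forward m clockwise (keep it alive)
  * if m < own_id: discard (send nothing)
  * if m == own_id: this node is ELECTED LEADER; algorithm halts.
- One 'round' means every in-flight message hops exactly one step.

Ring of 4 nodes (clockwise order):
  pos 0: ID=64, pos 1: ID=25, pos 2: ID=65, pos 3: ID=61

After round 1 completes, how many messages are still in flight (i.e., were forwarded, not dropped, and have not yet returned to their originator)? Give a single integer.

Answer: 2

Derivation:
Round 1: pos1(id25) recv 64: fwd; pos2(id65) recv 25: drop; pos3(id61) recv 65: fwd; pos0(id64) recv 61: drop
After round 1: 2 messages still in flight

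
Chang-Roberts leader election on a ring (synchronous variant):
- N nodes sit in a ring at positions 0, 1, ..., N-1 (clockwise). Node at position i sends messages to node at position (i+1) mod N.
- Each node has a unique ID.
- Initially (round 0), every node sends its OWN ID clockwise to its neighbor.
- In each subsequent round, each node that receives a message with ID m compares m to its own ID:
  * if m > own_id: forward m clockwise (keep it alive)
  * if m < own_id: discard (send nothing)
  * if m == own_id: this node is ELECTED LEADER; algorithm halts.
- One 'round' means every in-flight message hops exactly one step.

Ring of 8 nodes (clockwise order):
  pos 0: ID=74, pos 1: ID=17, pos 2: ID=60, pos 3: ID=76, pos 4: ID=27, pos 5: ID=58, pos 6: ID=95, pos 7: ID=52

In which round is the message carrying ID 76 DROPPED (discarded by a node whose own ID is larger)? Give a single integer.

Answer: 3

Derivation:
Round 1: pos1(id17) recv 74: fwd; pos2(id60) recv 17: drop; pos3(id76) recv 60: drop; pos4(id27) recv 76: fwd; pos5(id58) recv 27: drop; pos6(id95) recv 58: drop; pos7(id52) recv 95: fwd; pos0(id74) recv 52: drop
Round 2: pos2(id60) recv 74: fwd; pos5(id58) recv 76: fwd; pos0(id74) recv 95: fwd
Round 3: pos3(id76) recv 74: drop; pos6(id95) recv 76: drop; pos1(id17) recv 95: fwd
Round 4: pos2(id60) recv 95: fwd
Round 5: pos3(id76) recv 95: fwd
Round 6: pos4(id27) recv 95: fwd
Round 7: pos5(id58) recv 95: fwd
Round 8: pos6(id95) recv 95: ELECTED
Message ID 76 originates at pos 3; dropped at pos 6 in round 3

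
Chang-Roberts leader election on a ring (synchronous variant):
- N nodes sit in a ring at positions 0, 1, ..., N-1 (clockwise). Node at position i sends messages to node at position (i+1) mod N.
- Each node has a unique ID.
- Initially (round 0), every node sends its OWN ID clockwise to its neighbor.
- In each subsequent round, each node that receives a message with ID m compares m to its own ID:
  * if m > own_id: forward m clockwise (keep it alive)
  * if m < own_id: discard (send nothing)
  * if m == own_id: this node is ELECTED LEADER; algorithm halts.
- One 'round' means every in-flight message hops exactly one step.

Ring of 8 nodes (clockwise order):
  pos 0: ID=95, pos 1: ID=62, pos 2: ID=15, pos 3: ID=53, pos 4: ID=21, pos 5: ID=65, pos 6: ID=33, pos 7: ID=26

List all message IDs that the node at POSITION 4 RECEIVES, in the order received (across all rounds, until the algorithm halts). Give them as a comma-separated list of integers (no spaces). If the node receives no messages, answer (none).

Round 1: pos1(id62) recv 95: fwd; pos2(id15) recv 62: fwd; pos3(id53) recv 15: drop; pos4(id21) recv 53: fwd; pos5(id65) recv 21: drop; pos6(id33) recv 65: fwd; pos7(id26) recv 33: fwd; pos0(id95) recv 26: drop
Round 2: pos2(id15) recv 95: fwd; pos3(id53) recv 62: fwd; pos5(id65) recv 53: drop; pos7(id26) recv 65: fwd; pos0(id95) recv 33: drop
Round 3: pos3(id53) recv 95: fwd; pos4(id21) recv 62: fwd; pos0(id95) recv 65: drop
Round 4: pos4(id21) recv 95: fwd; pos5(id65) recv 62: drop
Round 5: pos5(id65) recv 95: fwd
Round 6: pos6(id33) recv 95: fwd
Round 7: pos7(id26) recv 95: fwd
Round 8: pos0(id95) recv 95: ELECTED

Answer: 53,62,95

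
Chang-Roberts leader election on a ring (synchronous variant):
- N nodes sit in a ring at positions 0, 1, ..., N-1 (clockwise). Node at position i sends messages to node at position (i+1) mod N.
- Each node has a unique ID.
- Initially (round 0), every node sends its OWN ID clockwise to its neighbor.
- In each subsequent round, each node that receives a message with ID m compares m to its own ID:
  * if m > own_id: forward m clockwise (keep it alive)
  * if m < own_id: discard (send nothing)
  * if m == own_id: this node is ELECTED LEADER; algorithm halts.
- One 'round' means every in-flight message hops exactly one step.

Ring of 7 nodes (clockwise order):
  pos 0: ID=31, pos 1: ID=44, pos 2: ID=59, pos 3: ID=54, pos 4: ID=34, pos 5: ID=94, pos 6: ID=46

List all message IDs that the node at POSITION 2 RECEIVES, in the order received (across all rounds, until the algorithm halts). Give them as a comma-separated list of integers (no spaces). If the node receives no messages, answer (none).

Round 1: pos1(id44) recv 31: drop; pos2(id59) recv 44: drop; pos3(id54) recv 59: fwd; pos4(id34) recv 54: fwd; pos5(id94) recv 34: drop; pos6(id46) recv 94: fwd; pos0(id31) recv 46: fwd
Round 2: pos4(id34) recv 59: fwd; pos5(id94) recv 54: drop; pos0(id31) recv 94: fwd; pos1(id44) recv 46: fwd
Round 3: pos5(id94) recv 59: drop; pos1(id44) recv 94: fwd; pos2(id59) recv 46: drop
Round 4: pos2(id59) recv 94: fwd
Round 5: pos3(id54) recv 94: fwd
Round 6: pos4(id34) recv 94: fwd
Round 7: pos5(id94) recv 94: ELECTED

Answer: 44,46,94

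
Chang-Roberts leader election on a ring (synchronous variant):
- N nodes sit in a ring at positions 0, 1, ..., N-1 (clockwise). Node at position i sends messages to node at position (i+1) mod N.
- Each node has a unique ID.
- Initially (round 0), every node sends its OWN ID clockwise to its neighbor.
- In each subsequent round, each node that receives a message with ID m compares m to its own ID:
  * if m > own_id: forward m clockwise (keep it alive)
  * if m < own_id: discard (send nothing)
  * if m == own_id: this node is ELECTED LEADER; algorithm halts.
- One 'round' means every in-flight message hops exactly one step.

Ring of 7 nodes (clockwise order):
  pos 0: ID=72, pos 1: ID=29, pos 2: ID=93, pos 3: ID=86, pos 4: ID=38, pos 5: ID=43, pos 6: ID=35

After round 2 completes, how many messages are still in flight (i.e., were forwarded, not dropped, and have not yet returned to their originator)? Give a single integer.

Answer: 2

Derivation:
Round 1: pos1(id29) recv 72: fwd; pos2(id93) recv 29: drop; pos3(id86) recv 93: fwd; pos4(id38) recv 86: fwd; pos5(id43) recv 38: drop; pos6(id35) recv 43: fwd; pos0(id72) recv 35: drop
Round 2: pos2(id93) recv 72: drop; pos4(id38) recv 93: fwd; pos5(id43) recv 86: fwd; pos0(id72) recv 43: drop
After round 2: 2 messages still in flight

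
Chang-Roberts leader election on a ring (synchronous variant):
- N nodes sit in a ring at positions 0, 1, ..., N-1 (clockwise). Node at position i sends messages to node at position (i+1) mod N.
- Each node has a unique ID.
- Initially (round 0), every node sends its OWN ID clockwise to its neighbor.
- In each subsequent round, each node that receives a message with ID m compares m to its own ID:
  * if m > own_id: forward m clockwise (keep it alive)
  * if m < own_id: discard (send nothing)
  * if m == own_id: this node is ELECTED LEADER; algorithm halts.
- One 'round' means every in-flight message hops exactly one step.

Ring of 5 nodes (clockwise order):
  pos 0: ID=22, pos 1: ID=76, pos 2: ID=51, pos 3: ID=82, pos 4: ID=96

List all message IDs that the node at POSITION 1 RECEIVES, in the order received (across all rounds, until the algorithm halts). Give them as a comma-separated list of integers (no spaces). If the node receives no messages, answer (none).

Round 1: pos1(id76) recv 22: drop; pos2(id51) recv 76: fwd; pos3(id82) recv 51: drop; pos4(id96) recv 82: drop; pos0(id22) recv 96: fwd
Round 2: pos3(id82) recv 76: drop; pos1(id76) recv 96: fwd
Round 3: pos2(id51) recv 96: fwd
Round 4: pos3(id82) recv 96: fwd
Round 5: pos4(id96) recv 96: ELECTED

Answer: 22,96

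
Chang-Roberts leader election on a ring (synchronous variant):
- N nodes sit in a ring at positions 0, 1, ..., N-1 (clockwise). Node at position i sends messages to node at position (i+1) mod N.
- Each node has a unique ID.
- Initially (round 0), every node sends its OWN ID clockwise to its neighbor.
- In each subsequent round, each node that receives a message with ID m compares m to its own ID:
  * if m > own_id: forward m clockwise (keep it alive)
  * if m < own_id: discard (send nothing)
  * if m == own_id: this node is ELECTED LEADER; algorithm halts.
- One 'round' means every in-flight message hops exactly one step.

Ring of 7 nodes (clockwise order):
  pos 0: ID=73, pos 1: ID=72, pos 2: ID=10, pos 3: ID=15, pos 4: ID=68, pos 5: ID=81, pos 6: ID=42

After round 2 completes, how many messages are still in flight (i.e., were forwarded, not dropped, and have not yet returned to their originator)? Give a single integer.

Round 1: pos1(id72) recv 73: fwd; pos2(id10) recv 72: fwd; pos3(id15) recv 10: drop; pos4(id68) recv 15: drop; pos5(id81) recv 68: drop; pos6(id42) recv 81: fwd; pos0(id73) recv 42: drop
Round 2: pos2(id10) recv 73: fwd; pos3(id15) recv 72: fwd; pos0(id73) recv 81: fwd
After round 2: 3 messages still in flight

Answer: 3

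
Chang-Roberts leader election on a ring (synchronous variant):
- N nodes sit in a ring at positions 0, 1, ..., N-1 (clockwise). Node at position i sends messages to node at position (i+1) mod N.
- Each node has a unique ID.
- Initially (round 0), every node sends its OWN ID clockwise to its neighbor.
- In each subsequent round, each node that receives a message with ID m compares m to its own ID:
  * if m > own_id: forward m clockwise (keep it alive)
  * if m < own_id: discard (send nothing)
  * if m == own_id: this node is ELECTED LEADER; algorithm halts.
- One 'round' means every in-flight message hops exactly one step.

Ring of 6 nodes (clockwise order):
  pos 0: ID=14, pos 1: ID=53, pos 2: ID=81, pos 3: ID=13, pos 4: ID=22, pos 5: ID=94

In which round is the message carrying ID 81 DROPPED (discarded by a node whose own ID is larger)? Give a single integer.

Round 1: pos1(id53) recv 14: drop; pos2(id81) recv 53: drop; pos3(id13) recv 81: fwd; pos4(id22) recv 13: drop; pos5(id94) recv 22: drop; pos0(id14) recv 94: fwd
Round 2: pos4(id22) recv 81: fwd; pos1(id53) recv 94: fwd
Round 3: pos5(id94) recv 81: drop; pos2(id81) recv 94: fwd
Round 4: pos3(id13) recv 94: fwd
Round 5: pos4(id22) recv 94: fwd
Round 6: pos5(id94) recv 94: ELECTED
Message ID 81 originates at pos 2; dropped at pos 5 in round 3

Answer: 3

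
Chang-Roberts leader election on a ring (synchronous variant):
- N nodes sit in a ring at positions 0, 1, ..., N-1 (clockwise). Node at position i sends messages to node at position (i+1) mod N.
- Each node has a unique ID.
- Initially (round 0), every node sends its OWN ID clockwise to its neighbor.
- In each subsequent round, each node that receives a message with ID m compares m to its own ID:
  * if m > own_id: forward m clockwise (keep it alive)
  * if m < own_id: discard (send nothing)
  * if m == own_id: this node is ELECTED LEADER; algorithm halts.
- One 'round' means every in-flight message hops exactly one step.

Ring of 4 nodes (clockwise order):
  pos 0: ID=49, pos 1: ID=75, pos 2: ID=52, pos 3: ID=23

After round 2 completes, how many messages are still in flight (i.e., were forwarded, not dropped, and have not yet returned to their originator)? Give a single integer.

Round 1: pos1(id75) recv 49: drop; pos2(id52) recv 75: fwd; pos3(id23) recv 52: fwd; pos0(id49) recv 23: drop
Round 2: pos3(id23) recv 75: fwd; pos0(id49) recv 52: fwd
After round 2: 2 messages still in flight

Answer: 2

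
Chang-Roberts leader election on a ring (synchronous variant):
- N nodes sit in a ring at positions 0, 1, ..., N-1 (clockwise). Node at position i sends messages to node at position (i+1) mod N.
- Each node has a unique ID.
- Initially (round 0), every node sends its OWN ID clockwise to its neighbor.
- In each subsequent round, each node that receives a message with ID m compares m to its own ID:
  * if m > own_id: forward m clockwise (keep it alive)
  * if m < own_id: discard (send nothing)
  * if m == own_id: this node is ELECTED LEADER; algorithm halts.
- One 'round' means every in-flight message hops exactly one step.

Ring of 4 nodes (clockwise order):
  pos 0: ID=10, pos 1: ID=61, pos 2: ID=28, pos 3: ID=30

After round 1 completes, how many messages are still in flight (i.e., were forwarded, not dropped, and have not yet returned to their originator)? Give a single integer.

Round 1: pos1(id61) recv 10: drop; pos2(id28) recv 61: fwd; pos3(id30) recv 28: drop; pos0(id10) recv 30: fwd
After round 1: 2 messages still in flight

Answer: 2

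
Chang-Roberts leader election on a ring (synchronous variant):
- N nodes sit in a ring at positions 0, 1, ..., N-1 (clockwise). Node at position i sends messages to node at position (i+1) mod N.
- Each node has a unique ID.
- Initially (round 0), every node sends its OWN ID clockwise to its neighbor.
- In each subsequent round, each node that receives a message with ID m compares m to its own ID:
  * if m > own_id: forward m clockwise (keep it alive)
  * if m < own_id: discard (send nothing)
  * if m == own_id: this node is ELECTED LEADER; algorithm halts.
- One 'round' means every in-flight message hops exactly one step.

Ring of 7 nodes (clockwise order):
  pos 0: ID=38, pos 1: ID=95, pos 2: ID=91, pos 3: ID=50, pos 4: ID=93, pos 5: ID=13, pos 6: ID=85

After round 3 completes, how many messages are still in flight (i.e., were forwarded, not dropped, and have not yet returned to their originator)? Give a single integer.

Answer: 2

Derivation:
Round 1: pos1(id95) recv 38: drop; pos2(id91) recv 95: fwd; pos3(id50) recv 91: fwd; pos4(id93) recv 50: drop; pos5(id13) recv 93: fwd; pos6(id85) recv 13: drop; pos0(id38) recv 85: fwd
Round 2: pos3(id50) recv 95: fwd; pos4(id93) recv 91: drop; pos6(id85) recv 93: fwd; pos1(id95) recv 85: drop
Round 3: pos4(id93) recv 95: fwd; pos0(id38) recv 93: fwd
After round 3: 2 messages still in flight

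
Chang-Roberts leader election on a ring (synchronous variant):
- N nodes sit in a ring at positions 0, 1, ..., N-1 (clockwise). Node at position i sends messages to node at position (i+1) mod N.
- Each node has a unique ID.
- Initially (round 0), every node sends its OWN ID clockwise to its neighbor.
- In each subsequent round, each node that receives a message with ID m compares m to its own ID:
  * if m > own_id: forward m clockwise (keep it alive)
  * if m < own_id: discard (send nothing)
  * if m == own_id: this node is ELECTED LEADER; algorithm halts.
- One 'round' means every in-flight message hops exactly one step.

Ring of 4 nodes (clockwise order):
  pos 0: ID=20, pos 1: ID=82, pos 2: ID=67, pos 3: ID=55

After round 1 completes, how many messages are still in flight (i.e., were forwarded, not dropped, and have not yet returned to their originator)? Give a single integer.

Round 1: pos1(id82) recv 20: drop; pos2(id67) recv 82: fwd; pos3(id55) recv 67: fwd; pos0(id20) recv 55: fwd
After round 1: 3 messages still in flight

Answer: 3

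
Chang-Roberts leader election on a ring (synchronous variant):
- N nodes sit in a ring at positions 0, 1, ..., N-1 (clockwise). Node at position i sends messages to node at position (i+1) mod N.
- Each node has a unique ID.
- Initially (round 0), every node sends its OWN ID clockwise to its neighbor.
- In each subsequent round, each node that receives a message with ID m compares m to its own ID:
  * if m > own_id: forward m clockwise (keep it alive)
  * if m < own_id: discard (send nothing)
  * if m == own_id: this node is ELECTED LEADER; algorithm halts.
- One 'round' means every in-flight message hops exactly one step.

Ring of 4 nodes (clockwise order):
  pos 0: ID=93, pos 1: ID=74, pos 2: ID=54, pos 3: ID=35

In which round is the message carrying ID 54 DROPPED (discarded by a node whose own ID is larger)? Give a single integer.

Answer: 2

Derivation:
Round 1: pos1(id74) recv 93: fwd; pos2(id54) recv 74: fwd; pos3(id35) recv 54: fwd; pos0(id93) recv 35: drop
Round 2: pos2(id54) recv 93: fwd; pos3(id35) recv 74: fwd; pos0(id93) recv 54: drop
Round 3: pos3(id35) recv 93: fwd; pos0(id93) recv 74: drop
Round 4: pos0(id93) recv 93: ELECTED
Message ID 54 originates at pos 2; dropped at pos 0 in round 2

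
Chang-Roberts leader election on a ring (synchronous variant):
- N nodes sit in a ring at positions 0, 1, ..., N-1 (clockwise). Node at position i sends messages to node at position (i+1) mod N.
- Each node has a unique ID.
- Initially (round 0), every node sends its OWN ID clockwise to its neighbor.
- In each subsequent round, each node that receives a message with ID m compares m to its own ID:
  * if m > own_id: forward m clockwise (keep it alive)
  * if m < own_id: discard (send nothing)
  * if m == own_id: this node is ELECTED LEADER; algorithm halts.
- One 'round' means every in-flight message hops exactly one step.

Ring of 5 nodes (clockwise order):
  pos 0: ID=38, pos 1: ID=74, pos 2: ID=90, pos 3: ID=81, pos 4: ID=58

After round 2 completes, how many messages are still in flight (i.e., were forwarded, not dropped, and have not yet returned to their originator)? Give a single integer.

Answer: 2

Derivation:
Round 1: pos1(id74) recv 38: drop; pos2(id90) recv 74: drop; pos3(id81) recv 90: fwd; pos4(id58) recv 81: fwd; pos0(id38) recv 58: fwd
Round 2: pos4(id58) recv 90: fwd; pos0(id38) recv 81: fwd; pos1(id74) recv 58: drop
After round 2: 2 messages still in flight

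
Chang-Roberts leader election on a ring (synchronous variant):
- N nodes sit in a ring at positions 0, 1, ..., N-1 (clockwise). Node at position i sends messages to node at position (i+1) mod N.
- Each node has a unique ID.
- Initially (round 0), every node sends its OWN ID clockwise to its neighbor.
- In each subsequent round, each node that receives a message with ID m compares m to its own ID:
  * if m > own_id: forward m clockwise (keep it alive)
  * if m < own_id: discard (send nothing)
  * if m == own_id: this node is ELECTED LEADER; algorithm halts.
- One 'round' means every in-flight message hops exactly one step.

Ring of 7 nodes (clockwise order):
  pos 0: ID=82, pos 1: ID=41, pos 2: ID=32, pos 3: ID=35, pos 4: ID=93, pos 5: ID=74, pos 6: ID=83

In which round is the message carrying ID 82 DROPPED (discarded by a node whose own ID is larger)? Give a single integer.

Answer: 4

Derivation:
Round 1: pos1(id41) recv 82: fwd; pos2(id32) recv 41: fwd; pos3(id35) recv 32: drop; pos4(id93) recv 35: drop; pos5(id74) recv 93: fwd; pos6(id83) recv 74: drop; pos0(id82) recv 83: fwd
Round 2: pos2(id32) recv 82: fwd; pos3(id35) recv 41: fwd; pos6(id83) recv 93: fwd; pos1(id41) recv 83: fwd
Round 3: pos3(id35) recv 82: fwd; pos4(id93) recv 41: drop; pos0(id82) recv 93: fwd; pos2(id32) recv 83: fwd
Round 4: pos4(id93) recv 82: drop; pos1(id41) recv 93: fwd; pos3(id35) recv 83: fwd
Round 5: pos2(id32) recv 93: fwd; pos4(id93) recv 83: drop
Round 6: pos3(id35) recv 93: fwd
Round 7: pos4(id93) recv 93: ELECTED
Message ID 82 originates at pos 0; dropped at pos 4 in round 4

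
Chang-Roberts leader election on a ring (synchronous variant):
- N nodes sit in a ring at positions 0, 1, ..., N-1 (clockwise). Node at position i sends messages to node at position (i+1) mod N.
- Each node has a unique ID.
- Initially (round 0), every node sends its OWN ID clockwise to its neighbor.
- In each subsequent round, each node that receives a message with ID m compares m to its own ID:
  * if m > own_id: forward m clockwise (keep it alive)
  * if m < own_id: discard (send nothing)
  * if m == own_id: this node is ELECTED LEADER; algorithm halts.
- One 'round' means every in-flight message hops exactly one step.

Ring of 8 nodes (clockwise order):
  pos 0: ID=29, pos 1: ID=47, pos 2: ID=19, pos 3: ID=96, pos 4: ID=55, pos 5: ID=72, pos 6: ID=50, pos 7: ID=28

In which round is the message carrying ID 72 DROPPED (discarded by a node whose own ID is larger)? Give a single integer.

Round 1: pos1(id47) recv 29: drop; pos2(id19) recv 47: fwd; pos3(id96) recv 19: drop; pos4(id55) recv 96: fwd; pos5(id72) recv 55: drop; pos6(id50) recv 72: fwd; pos7(id28) recv 50: fwd; pos0(id29) recv 28: drop
Round 2: pos3(id96) recv 47: drop; pos5(id72) recv 96: fwd; pos7(id28) recv 72: fwd; pos0(id29) recv 50: fwd
Round 3: pos6(id50) recv 96: fwd; pos0(id29) recv 72: fwd; pos1(id47) recv 50: fwd
Round 4: pos7(id28) recv 96: fwd; pos1(id47) recv 72: fwd; pos2(id19) recv 50: fwd
Round 5: pos0(id29) recv 96: fwd; pos2(id19) recv 72: fwd; pos3(id96) recv 50: drop
Round 6: pos1(id47) recv 96: fwd; pos3(id96) recv 72: drop
Round 7: pos2(id19) recv 96: fwd
Round 8: pos3(id96) recv 96: ELECTED
Message ID 72 originates at pos 5; dropped at pos 3 in round 6

Answer: 6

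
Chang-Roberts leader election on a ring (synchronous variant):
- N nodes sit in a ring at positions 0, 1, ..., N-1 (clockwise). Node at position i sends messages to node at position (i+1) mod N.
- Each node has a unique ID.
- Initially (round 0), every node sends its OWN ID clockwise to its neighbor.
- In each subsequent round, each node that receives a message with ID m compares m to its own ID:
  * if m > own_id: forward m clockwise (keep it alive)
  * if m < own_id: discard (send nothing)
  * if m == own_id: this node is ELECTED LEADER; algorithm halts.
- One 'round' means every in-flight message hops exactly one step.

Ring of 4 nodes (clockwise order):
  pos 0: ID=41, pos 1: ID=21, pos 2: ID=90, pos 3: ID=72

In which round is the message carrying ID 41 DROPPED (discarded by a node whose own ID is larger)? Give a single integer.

Answer: 2

Derivation:
Round 1: pos1(id21) recv 41: fwd; pos2(id90) recv 21: drop; pos3(id72) recv 90: fwd; pos0(id41) recv 72: fwd
Round 2: pos2(id90) recv 41: drop; pos0(id41) recv 90: fwd; pos1(id21) recv 72: fwd
Round 3: pos1(id21) recv 90: fwd; pos2(id90) recv 72: drop
Round 4: pos2(id90) recv 90: ELECTED
Message ID 41 originates at pos 0; dropped at pos 2 in round 2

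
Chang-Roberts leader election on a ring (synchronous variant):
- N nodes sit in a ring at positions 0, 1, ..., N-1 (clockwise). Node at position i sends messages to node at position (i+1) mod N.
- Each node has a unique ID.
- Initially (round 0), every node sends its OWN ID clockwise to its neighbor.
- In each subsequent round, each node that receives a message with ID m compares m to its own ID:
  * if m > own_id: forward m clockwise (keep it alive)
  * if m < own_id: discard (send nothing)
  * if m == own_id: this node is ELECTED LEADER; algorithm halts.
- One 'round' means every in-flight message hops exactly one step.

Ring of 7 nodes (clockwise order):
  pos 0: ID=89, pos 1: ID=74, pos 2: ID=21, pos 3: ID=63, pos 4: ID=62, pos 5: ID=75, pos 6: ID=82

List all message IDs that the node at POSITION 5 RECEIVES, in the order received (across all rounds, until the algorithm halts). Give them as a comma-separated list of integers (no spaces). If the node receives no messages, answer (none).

Answer: 62,63,74,89

Derivation:
Round 1: pos1(id74) recv 89: fwd; pos2(id21) recv 74: fwd; pos3(id63) recv 21: drop; pos4(id62) recv 63: fwd; pos5(id75) recv 62: drop; pos6(id82) recv 75: drop; pos0(id89) recv 82: drop
Round 2: pos2(id21) recv 89: fwd; pos3(id63) recv 74: fwd; pos5(id75) recv 63: drop
Round 3: pos3(id63) recv 89: fwd; pos4(id62) recv 74: fwd
Round 4: pos4(id62) recv 89: fwd; pos5(id75) recv 74: drop
Round 5: pos5(id75) recv 89: fwd
Round 6: pos6(id82) recv 89: fwd
Round 7: pos0(id89) recv 89: ELECTED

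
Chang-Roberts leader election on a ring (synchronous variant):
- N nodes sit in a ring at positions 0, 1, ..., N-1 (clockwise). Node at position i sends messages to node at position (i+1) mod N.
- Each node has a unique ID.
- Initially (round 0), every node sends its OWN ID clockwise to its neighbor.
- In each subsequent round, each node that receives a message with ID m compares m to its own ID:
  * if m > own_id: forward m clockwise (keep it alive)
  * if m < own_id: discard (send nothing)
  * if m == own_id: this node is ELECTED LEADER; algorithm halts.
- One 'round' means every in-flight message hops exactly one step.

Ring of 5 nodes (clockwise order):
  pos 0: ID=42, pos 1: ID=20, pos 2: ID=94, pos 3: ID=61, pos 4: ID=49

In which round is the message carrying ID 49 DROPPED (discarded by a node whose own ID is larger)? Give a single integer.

Round 1: pos1(id20) recv 42: fwd; pos2(id94) recv 20: drop; pos3(id61) recv 94: fwd; pos4(id49) recv 61: fwd; pos0(id42) recv 49: fwd
Round 2: pos2(id94) recv 42: drop; pos4(id49) recv 94: fwd; pos0(id42) recv 61: fwd; pos1(id20) recv 49: fwd
Round 3: pos0(id42) recv 94: fwd; pos1(id20) recv 61: fwd; pos2(id94) recv 49: drop
Round 4: pos1(id20) recv 94: fwd; pos2(id94) recv 61: drop
Round 5: pos2(id94) recv 94: ELECTED
Message ID 49 originates at pos 4; dropped at pos 2 in round 3

Answer: 3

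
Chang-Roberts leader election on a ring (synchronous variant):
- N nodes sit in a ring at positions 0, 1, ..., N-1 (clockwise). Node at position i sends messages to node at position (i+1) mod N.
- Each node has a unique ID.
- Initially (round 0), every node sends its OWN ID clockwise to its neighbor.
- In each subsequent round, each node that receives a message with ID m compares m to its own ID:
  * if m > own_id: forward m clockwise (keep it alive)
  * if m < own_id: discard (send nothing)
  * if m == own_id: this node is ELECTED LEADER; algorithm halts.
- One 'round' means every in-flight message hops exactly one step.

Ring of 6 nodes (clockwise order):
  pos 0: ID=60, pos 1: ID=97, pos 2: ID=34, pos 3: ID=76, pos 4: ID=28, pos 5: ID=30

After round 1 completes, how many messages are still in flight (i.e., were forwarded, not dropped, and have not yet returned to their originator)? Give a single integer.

Round 1: pos1(id97) recv 60: drop; pos2(id34) recv 97: fwd; pos3(id76) recv 34: drop; pos4(id28) recv 76: fwd; pos5(id30) recv 28: drop; pos0(id60) recv 30: drop
After round 1: 2 messages still in flight

Answer: 2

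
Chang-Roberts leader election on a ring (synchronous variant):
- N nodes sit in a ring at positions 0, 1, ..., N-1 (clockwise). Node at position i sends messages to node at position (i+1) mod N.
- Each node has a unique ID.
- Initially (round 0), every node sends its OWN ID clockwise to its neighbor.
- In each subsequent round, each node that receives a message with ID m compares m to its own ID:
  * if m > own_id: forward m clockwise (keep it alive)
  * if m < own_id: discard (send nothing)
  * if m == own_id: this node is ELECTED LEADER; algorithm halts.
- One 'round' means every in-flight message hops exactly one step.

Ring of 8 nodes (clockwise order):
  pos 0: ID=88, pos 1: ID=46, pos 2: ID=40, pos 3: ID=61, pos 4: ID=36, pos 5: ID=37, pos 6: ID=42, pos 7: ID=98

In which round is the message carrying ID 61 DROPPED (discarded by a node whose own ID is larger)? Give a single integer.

Answer: 4

Derivation:
Round 1: pos1(id46) recv 88: fwd; pos2(id40) recv 46: fwd; pos3(id61) recv 40: drop; pos4(id36) recv 61: fwd; pos5(id37) recv 36: drop; pos6(id42) recv 37: drop; pos7(id98) recv 42: drop; pos0(id88) recv 98: fwd
Round 2: pos2(id40) recv 88: fwd; pos3(id61) recv 46: drop; pos5(id37) recv 61: fwd; pos1(id46) recv 98: fwd
Round 3: pos3(id61) recv 88: fwd; pos6(id42) recv 61: fwd; pos2(id40) recv 98: fwd
Round 4: pos4(id36) recv 88: fwd; pos7(id98) recv 61: drop; pos3(id61) recv 98: fwd
Round 5: pos5(id37) recv 88: fwd; pos4(id36) recv 98: fwd
Round 6: pos6(id42) recv 88: fwd; pos5(id37) recv 98: fwd
Round 7: pos7(id98) recv 88: drop; pos6(id42) recv 98: fwd
Round 8: pos7(id98) recv 98: ELECTED
Message ID 61 originates at pos 3; dropped at pos 7 in round 4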